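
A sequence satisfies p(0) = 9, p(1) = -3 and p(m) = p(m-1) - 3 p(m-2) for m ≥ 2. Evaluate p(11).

p(2) = (-3) - 3·9 = -30
p(3) = (-30) - 3·(-3) = -21
p(4) = (-21) - 3·(-30) = 69
p(5) = 69 - 3·(-21) = 132
p(6) = 132 - 3·69 = -75
p(7) = (-75) - 3·132 = -471
p(8) = (-471) - 3·(-75) = -246
p(9) = (-246) - 3·(-471) = 1167
p(10) = 1167 - 3·(-246) = 1905
p(11) = 1905 - 3·1167 = -1596

-1596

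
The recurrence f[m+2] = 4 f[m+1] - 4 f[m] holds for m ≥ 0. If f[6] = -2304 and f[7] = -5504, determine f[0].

6

Rearranging, f[m-2] = (f[m] - 4 f[m-1]) / -4.
f[5] = (-5504 - 4·(-2304)) / -4 = 3712/-4 = -928
f[4] = (-2304 - 4·(-928)) / -4 = 1408/-4 = -352
f[3] = (-928 - 4·(-352)) / -4 = 480/-4 = -120
f[2] = (-352 - 4·(-120)) / -4 = 128/-4 = -32
f[1] = (-120 - 4·(-32)) / -4 = 8/-4 = -2
f[0] = (-32 - 4·(-2)) / -4 = -24/-4 = 6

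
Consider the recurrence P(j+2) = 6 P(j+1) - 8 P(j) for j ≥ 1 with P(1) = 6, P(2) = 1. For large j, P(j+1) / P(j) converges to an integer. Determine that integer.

4

The characteristic equation is r^2 - 6r + 8 = 0, which factors as (r - 4)(r - 2) = 0.
So the roots are 4 and 2. Since |4| > |2| and the coefficient of 4^j is non-zero, the ratio tends to 4.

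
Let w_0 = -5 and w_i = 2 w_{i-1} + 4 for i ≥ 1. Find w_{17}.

-131076

The fixed point is 4/(1 - 2) = -4, so w_i + 4 = 2(w_{i-1} + 4).
Hence w_i = -1·2^i - 4.
w_{17} = -1·2^{17} - 4 = -1·131072 - 4 = -131076.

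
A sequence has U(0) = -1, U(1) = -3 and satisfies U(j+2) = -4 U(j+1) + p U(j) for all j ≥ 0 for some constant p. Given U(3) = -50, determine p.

U(2) = 12 - p
U(3) = -48 + p
So -48 + p = -50, giving p = -2.

-2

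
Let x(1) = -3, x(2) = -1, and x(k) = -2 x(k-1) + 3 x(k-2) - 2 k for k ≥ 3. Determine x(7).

x(3) = -2*(-1) + 3*(-3) - 6 = -13
x(4) = -2*(-13) + 3*(-1) - 8 = 15
x(5) = -2*15 + 3*(-13) - 10 = -79
x(6) = -2*(-79) + 3*15 - 12 = 191
x(7) = -2*191 + 3*(-79) - 14 = -633

-633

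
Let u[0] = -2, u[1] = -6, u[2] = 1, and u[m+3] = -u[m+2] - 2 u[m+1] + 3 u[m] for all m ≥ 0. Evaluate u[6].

47

u[3] = -1 - 2(-6) + 3(-2) = 5
u[4] = -5 - 2(1) + 3(-6) = -25
u[5] = -(-25) - 2(5) + 3(1) = 18
u[6] = -18 - 2(-25) + 3(5) = 47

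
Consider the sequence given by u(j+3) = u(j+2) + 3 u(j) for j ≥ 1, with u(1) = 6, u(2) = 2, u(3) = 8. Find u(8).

u(4) = 8 + 3(6) = 26
u(5) = 26 + 3(2) = 32
u(6) = 32 + 3(8) = 56
u(7) = 56 + 3(26) = 134
u(8) = 134 + 3(32) = 230

230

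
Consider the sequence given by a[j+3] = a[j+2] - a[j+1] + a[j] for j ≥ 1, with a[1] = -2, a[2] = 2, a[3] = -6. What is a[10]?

2

a[4] = (-6) - 2 + (-2) = -10
a[5] = (-10) - (-6) + 2 = -2
a[6] = (-2) - (-10) + (-6) = 2
a[7] = 2 - (-2) + (-10) = -6
a[8] = (-6) - 2 + (-2) = -10
a[9] = (-10) - (-6) + 2 = -2
a[10] = (-2) - (-10) + (-6) = 2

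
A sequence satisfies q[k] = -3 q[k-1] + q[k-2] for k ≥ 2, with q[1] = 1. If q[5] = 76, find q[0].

Let q[0] = x.
q[2] = -3 + x
q[3] = 10 - 3x
q[4] = -33 + 10x
q[5] = 109 - 33x
So 109 - 33x = 76, giving x = 1.

1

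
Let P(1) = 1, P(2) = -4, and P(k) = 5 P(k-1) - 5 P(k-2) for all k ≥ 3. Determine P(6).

P(3) = 5(-4) - 5(1) = -25
P(4) = 5(-25) - 5(-4) = -105
P(5) = 5(-105) - 5(-25) = -400
P(6) = 5(-400) - 5(-105) = -1475

-1475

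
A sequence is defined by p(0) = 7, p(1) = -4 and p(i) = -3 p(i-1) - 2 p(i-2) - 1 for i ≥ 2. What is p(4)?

p(2) = -3·(-4) - 2·7 - 1 = -3
p(3) = -3·(-3) - 2·(-4) - 1 = 16
p(4) = -3·16 - 2·(-3) - 1 = -43

-43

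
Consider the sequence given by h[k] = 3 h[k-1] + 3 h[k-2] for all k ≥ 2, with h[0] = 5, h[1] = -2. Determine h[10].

261954

h[2] = 3(-2) + 3(5) = 9
h[3] = 3(9) + 3(-2) = 21
h[4] = 3(21) + 3(9) = 90
h[5] = 3(90) + 3(21) = 333
h[6] = 3(333) + 3(90) = 1269
h[7] = 3(1269) + 3(333) = 4806
h[8] = 3(4806) + 3(1269) = 18225
h[9] = 3(18225) + 3(4806) = 69093
h[10] = 3(69093) + 3(18225) = 261954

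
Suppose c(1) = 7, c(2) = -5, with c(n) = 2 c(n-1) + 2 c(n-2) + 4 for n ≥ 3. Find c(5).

40

c(3) = 2·(-5) + 2·7 + 4 = 8
c(4) = 2·8 + 2·(-5) + 4 = 10
c(5) = 2·10 + 2·8 + 4 = 40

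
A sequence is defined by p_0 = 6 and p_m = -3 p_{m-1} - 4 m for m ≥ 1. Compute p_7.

p_1 = -3(6) - 4 = -22
p_2 = -3(-22) - 8 = 58
p_3 = -3(58) - 12 = -186
p_4 = -3(-186) - 16 = 542
p_5 = -3(542) - 20 = -1646
p_6 = -3(-1646) - 24 = 4914
p_7 = -3(4914) - 28 = -14770

-14770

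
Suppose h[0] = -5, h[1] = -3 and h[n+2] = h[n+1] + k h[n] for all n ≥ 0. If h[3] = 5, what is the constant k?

-1

h[2] = -3 - 5k
h[3] = -3 - 8k
So -3 - 8k = 5, giving k = -1.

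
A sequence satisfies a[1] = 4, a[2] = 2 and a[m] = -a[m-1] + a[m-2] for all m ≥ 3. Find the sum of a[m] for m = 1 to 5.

10

a[3] = -2 + 4 = 2
a[4] = -2 + 2 = 0
a[5] = -0 + 2 = 2
Sum = 4 + 2 + 2 + 0 + 2 = 10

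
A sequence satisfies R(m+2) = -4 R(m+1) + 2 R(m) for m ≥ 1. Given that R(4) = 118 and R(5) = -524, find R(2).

7

Rearranging, R(m-2) = (R(m) + 4 R(m-1)) / 2.
R(3) = (-524 + 4·118) / 2 = -52/2 = -26
R(2) = (118 + 4·(-26)) / 2 = 14/2 = 7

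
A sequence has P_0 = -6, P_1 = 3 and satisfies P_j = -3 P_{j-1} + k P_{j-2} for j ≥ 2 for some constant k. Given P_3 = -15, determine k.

P_2 = -9 - 6k
P_3 = 27 + 21k
So 27 + 21k = -15, giving k = -2.

-2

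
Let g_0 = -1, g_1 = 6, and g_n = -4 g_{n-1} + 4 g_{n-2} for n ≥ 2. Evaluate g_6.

g_2 = -4(6) + 4(-1) = -28
g_3 = -4(-28) + 4(6) = 136
g_4 = -4(136) + 4(-28) = -656
g_5 = -4(-656) + 4(136) = 3168
g_6 = -4(3168) + 4(-656) = -15296

-15296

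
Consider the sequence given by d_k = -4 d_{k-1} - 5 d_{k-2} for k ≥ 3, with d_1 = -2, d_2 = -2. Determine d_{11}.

-18222

d_3 = -4(-2) - 5(-2) = 18
d_4 = -4(18) - 5(-2) = -62
d_5 = -4(-62) - 5(18) = 158
d_6 = -4(158) - 5(-62) = -322
d_7 = -4(-322) - 5(158) = 498
d_8 = -4(498) - 5(-322) = -382
d_9 = -4(-382) - 5(498) = -962
d_{10} = -4(-962) - 5(-382) = 5758
d_{11} = -4(5758) - 5(-962) = -18222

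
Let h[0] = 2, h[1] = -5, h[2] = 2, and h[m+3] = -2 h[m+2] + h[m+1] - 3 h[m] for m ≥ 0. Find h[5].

h[3] = -2·2 + (-5) - 3·2 = -15
h[4] = -2·(-15) + 2 - 3·(-5) = 47
h[5] = -2·47 + (-15) - 3·2 = -115

-115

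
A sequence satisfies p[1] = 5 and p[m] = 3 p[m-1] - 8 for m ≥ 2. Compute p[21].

3486784405

The fixed point is -8/(1 - 3) = 4, so p[m] - 4 = 3(p[m-1] - 4).
Hence p[m] = 1·3^{m-1} + 4.
p[21] = 1·3^{20} + 4 = 1·3486784401 + 4 = 3486784405.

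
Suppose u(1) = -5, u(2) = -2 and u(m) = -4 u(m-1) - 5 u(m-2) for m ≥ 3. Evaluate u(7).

u(3) = -4(-2) - 5(-5) = 33
u(4) = -4(33) - 5(-2) = -122
u(5) = -4(-122) - 5(33) = 323
u(6) = -4(323) - 5(-122) = -682
u(7) = -4(-682) - 5(323) = 1113

1113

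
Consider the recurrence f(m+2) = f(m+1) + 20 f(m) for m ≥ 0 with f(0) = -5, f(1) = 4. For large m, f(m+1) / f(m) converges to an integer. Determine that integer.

5

The characteristic equation is r^2 - r - 20 = 0, which factors as (r - 5)(r + 4) = 0.
So the roots are 5 and -4. Since |5| > |-4| and the coefficient of 5^m is non-zero, the ratio tends to 5.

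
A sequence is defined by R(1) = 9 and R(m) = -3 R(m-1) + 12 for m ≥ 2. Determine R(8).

-13119

R(2) = -3*9 + 12 = -15
R(3) = -3*(-15) + 12 = 57
R(4) = -3*57 + 12 = -159
R(5) = -3*(-159) + 12 = 489
R(6) = -3*489 + 12 = -1455
R(7) = -3*(-1455) + 12 = 4377
R(8) = -3*4377 + 12 = -13119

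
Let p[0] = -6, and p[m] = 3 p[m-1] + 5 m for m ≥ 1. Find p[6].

p[1] = 3(-6) + 5 = -13
p[2] = 3(-13) + 10 = -29
p[3] = 3(-29) + 15 = -72
p[4] = 3(-72) + 20 = -196
p[5] = 3(-196) + 25 = -563
p[6] = 3(-563) + 30 = -1659

-1659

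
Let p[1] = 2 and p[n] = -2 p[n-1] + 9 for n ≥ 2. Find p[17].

-65533

The fixed point is 9/(1 + 2) = 3, so p[n] - 3 = -2(p[n-1] - 3).
Hence p[n] = -1·(-2)^{n-1} + 3.
p[17] = -1·(-2)^{16} + 3 = -1·65536 + 3 = -65533.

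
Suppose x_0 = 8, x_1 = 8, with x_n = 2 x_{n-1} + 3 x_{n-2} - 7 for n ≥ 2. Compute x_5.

758

x_2 = 2(8) + 3(8) - 7 = 33
x_3 = 2(33) + 3(8) - 7 = 83
x_4 = 2(83) + 3(33) - 7 = 258
x_5 = 2(258) + 3(83) - 7 = 758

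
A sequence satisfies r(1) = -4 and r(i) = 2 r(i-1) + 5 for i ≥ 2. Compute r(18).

131067

The fixed point is 5/(1 - 2) = -5, so r(i) + 5 = 2(r(i-1) + 5).
Hence r(i) = 1·2^{i-1} - 5.
r(18) = 1·2^{17} - 5 = 1·131072 - 5 = 131067.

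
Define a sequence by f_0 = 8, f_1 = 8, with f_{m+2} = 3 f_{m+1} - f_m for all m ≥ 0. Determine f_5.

272

f_2 = 3(8) - 8 = 16
f_3 = 3(16) - 8 = 40
f_4 = 3(40) - 16 = 104
f_5 = 3(104) - 40 = 272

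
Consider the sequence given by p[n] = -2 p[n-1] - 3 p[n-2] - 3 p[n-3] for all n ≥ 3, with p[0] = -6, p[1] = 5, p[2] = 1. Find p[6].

p[3] = -2·1 - 3·5 - 3·(-6) = 1
p[4] = -2·1 - 3·1 - 3·5 = -20
p[5] = -2·(-20) - 3·1 - 3·1 = 34
p[6] = -2·34 - 3·(-20) - 3·1 = -11

-11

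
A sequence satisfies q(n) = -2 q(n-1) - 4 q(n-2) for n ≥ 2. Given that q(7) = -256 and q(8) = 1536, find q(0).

Rearranging, q(n-2) = (q(n) + 2 q(n-1)) / -4.
q(6) = (1536 + 2*(-256)) / -4 = 1024/-4 = -256
q(5) = (-256 + 2*(-256)) / -4 = -768/-4 = 192
q(4) = (-256 + 2*192) / -4 = 128/-4 = -32
q(3) = (192 + 2*(-32)) / -4 = 128/-4 = -32
q(2) = (-32 + 2*(-32)) / -4 = -96/-4 = 24
q(1) = (-32 + 2*24) / -4 = 16/-4 = -4
q(0) = (24 + 2*(-4)) / -4 = 16/-4 = -4

-4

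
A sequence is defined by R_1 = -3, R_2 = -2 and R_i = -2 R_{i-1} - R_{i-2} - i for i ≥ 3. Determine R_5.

11

R_3 = -2*(-2) - (-3) - 3 = 4
R_4 = -2*4 - (-2) - 4 = -10
R_5 = -2*(-10) - 4 - 5 = 11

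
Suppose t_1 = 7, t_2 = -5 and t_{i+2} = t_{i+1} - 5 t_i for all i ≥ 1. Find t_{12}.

-51540

t_3 = (-5) - 5·7 = -40
t_4 = (-40) - 5·(-5) = -15
t_5 = (-15) - 5·(-40) = 185
t_6 = 185 - 5·(-15) = 260
t_7 = 260 - 5·185 = -665
t_8 = (-665) - 5·260 = -1965
t_9 = (-1965) - 5·(-665) = 1360
t_{10} = 1360 - 5·(-1965) = 11185
t_{11} = 11185 - 5·1360 = 4385
t_{12} = 4385 - 5·11185 = -51540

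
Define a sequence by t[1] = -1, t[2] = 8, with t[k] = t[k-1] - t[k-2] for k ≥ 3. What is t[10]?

1

t[3] = 8 - (-1) = 9
t[4] = 9 - 8 = 1
t[5] = 1 - 9 = -8
t[6] = (-8) - 1 = -9
t[7] = (-9) - (-8) = -1
t[8] = (-1) - (-9) = 8
t[9] = 8 - (-1) = 9
t[10] = 9 - 8 = 1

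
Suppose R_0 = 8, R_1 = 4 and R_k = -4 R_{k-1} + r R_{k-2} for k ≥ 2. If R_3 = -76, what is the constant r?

5

R_2 = -16 + 8r
R_3 = 64 - 28r
So 64 - 28r = -76, giving r = 5.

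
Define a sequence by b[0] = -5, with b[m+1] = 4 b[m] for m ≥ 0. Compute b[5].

b[1] = 4(-5) = -20
b[2] = 4(-20) = -80
b[3] = 4(-80) = -320
b[4] = 4(-320) = -1280
b[5] = 4(-1280) = -5120

-5120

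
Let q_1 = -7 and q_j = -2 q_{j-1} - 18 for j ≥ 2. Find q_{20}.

The fixed point is -18/(1 + 2) = -6, so q_j + 6 = -2(q_{j-1} + 6).
Hence q_j = -1·(-2)^{j-1} - 6.
q_{20} = -1·(-2)^{19} - 6 = -1·-524288 - 6 = 524282.

524282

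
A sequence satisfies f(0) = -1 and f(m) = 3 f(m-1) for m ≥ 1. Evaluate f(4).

-81

f(1) = 3*(-1) = -3
f(2) = 3*(-3) = -9
f(3) = 3*(-9) = -27
f(4) = 3*(-27) = -81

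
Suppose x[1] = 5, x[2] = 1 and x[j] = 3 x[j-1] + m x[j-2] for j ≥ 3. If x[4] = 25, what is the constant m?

1

x[3] = 3 + 5m
x[4] = 9 + 16m
So 9 + 16m = 25, giving m = 1.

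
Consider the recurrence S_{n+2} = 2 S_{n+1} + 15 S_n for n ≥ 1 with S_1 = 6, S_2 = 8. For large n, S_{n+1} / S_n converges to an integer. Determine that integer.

The characteristic equation is r^2 - 2r - 15 = 0, which factors as (r - 5)(r + 3) = 0.
So the roots are 5 and -3. Since |5| > |-3| and the coefficient of 5^n is non-zero, the ratio tends to 5.

5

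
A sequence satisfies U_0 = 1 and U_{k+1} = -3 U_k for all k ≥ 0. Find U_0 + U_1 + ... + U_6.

U_1 = -3*1 = -3
U_2 = -3*(-3) = 9
U_3 = -3*9 = -27
U_4 = -3*(-27) = 81
U_5 = -3*81 = -243
U_6 = -3*(-243) = 729
Sum = 1 + (-3) + 9 + (-27) + 81 + (-243) + 729 = 547

547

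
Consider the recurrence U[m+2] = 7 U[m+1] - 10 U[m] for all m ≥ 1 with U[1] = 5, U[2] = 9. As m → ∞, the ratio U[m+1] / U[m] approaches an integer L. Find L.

5

The characteristic equation is r^2 - 7r + 10 = 0, which factors as (r - 5)(r - 2) = 0.
So the roots are 5 and 2. Since |5| > |2| and the coefficient of 5^m is non-zero, the ratio tends to 5.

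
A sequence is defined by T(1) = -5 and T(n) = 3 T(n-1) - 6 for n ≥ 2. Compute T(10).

T(2) = 3(-5) - 6 = -21
T(3) = 3(-21) - 6 = -69
T(4) = 3(-69) - 6 = -213
T(5) = 3(-213) - 6 = -645
T(6) = 3(-645) - 6 = -1941
T(7) = 3(-1941) - 6 = -5829
T(8) = 3(-5829) - 6 = -17493
T(9) = 3(-17493) - 6 = -52485
T(10) = 3(-52485) - 6 = -157461

-157461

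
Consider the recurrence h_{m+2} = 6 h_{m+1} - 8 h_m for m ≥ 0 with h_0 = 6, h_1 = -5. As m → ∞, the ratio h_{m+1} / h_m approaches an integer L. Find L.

The characteristic equation is r^2 - 6r + 8 = 0, which factors as (r - 4)(r - 2) = 0.
So the roots are 4 and 2. Since |4| > |2| and the coefficient of 4^m is non-zero, the ratio tends to 4.

4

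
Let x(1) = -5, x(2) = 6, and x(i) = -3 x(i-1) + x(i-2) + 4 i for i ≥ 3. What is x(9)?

-19391

x(3) = -3(6) + (-5) + 12 = -11
x(4) = -3(-11) + 6 + 16 = 55
x(5) = -3(55) + (-11) + 20 = -156
x(6) = -3(-156) + 55 + 24 = 547
x(7) = -3(547) + (-156) + 28 = -1769
x(8) = -3(-1769) + 547 + 32 = 5886
x(9) = -3(5886) + (-1769) + 36 = -19391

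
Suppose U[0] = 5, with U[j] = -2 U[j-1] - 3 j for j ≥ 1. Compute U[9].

U[1] = -2·5 - 3 = -13
U[2] = -2·(-13) - 6 = 20
U[3] = -2·20 - 9 = -49
U[4] = -2·(-49) - 12 = 86
U[5] = -2·86 - 15 = -187
U[6] = -2·(-187) - 18 = 356
U[7] = -2·356 - 21 = -733
U[8] = -2·(-733) - 24 = 1442
U[9] = -2·1442 - 27 = -2911

-2911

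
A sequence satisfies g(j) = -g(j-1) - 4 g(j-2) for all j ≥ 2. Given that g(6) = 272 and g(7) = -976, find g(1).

-4

Rearranging, g(j-2) = (g(j) + g(j-1)) / -4.
g(5) = (-976 + 272) / -4 = -704/-4 = 176
g(4) = (272 + 176) / -4 = 448/-4 = -112
g(3) = (176 + (-112)) / -4 = 64/-4 = -16
g(2) = (-112 + (-16)) / -4 = -128/-4 = 32
g(1) = (-16 + 32) / -4 = 16/-4 = -4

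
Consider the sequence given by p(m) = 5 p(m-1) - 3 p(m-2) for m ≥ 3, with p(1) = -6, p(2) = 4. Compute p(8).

p(3) = 5*4 - 3*(-6) = 38
p(4) = 5*38 - 3*4 = 178
p(5) = 5*178 - 3*38 = 776
p(6) = 5*776 - 3*178 = 3346
p(7) = 5*3346 - 3*776 = 14402
p(8) = 5*14402 - 3*3346 = 61972

61972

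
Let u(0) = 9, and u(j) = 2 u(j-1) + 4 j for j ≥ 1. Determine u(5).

516

u(1) = 2*9 + 4 = 22
u(2) = 2*22 + 8 = 52
u(3) = 2*52 + 12 = 116
u(4) = 2*116 + 16 = 248
u(5) = 2*248 + 20 = 516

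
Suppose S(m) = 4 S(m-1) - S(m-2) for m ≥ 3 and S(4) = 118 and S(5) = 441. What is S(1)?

-7

Rearranging, S(m-2) = -(S(m) - 4 S(m-1)).
S(3) = -(441 - 4·118) = 31
S(2) = -(118 - 4·31) = 6
S(1) = -(31 - 4·6) = -7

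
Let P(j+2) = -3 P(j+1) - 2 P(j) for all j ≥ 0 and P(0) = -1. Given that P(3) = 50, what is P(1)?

8

Let P(1) = v.
P(2) = 2 - 3v
P(3) = -6 + 7v
So -6 + 7v = 50, giving v = 8.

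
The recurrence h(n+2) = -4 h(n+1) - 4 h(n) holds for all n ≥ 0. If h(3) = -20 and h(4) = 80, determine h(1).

Rearranging, h(n-2) = (h(n) + 4 h(n-1)) / -4.
h(2) = (80 + 4·(-20)) / -4 = 0/-4 = 0
h(1) = (-20 + 4·0) / -4 = -20/-4 = 5

5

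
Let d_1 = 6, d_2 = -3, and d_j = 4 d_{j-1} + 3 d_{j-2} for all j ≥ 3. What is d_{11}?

774006

d_3 = 4*(-3) + 3*6 = 6
d_4 = 4*6 + 3*(-3) = 15
d_5 = 4*15 + 3*6 = 78
d_6 = 4*78 + 3*15 = 357
d_7 = 4*357 + 3*78 = 1662
d_8 = 4*1662 + 3*357 = 7719
d_9 = 4*7719 + 3*1662 = 35862
d_{10} = 4*35862 + 3*7719 = 166605
d_{11} = 4*166605 + 3*35862 = 774006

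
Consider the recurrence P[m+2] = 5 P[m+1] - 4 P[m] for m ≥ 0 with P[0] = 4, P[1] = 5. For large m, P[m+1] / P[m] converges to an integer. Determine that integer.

4

The characteristic equation is r^2 - 5r + 4 = 0, which factors as (r - 4)(r - 1) = 0.
So the roots are 4 and 1. Since |4| > |1| and the coefficient of 4^m is non-zero, the ratio tends to 4.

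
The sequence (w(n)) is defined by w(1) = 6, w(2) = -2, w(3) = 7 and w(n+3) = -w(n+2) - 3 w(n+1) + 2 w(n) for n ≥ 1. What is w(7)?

113

w(4) = -7 - 3*(-2) + 2*6 = 11
w(5) = -11 - 3*7 + 2*(-2) = -36
w(6) = -(-36) - 3*11 + 2*7 = 17
w(7) = -17 - 3*(-36) + 2*11 = 113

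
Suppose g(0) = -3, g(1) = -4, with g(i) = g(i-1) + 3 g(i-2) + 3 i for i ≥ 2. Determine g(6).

g(2) = (-4) + 3·(-3) + 6 = -7
g(3) = (-7) + 3·(-4) + 9 = -10
g(4) = (-10) + 3·(-7) + 12 = -19
g(5) = (-19) + 3·(-10) + 15 = -34
g(6) = (-34) + 3·(-19) + 18 = -73

-73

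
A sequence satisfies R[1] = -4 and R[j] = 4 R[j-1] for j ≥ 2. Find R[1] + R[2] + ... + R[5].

-1364

R[2] = 4*(-4) = -16
R[3] = 4*(-16) = -64
R[4] = 4*(-64) = -256
R[5] = 4*(-256) = -1024
Sum = (-4) + (-16) + (-64) + (-256) + (-1024) = -1364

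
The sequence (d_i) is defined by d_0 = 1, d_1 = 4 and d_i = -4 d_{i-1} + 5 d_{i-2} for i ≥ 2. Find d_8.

d_2 = -4(4) + 5(1) = -11
d_3 = -4(-11) + 5(4) = 64
d_4 = -4(64) + 5(-11) = -311
d_5 = -4(-311) + 5(64) = 1564
d_6 = -4(1564) + 5(-311) = -7811
d_7 = -4(-7811) + 5(1564) = 39064
d_8 = -4(39064) + 5(-7811) = -195311

-195311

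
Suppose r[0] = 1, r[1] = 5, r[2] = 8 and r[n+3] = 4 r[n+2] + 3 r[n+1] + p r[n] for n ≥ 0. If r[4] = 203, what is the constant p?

-1

r[3] = 47 + p
r[4] = 212 + 9p
So 212 + 9p = 203, giving p = -1.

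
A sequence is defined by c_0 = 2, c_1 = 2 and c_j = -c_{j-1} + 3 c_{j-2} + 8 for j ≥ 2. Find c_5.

-28

c_2 = -2 + 3·2 + 8 = 12
c_3 = -12 + 3·2 + 8 = 2
c_4 = -2 + 3·12 + 8 = 42
c_5 = -42 + 3·2 + 8 = -28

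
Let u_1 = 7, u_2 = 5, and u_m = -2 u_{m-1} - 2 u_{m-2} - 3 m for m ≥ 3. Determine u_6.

u_3 = -2(5) - 2(7) - 9 = -33
u_4 = -2(-33) - 2(5) - 12 = 44
u_5 = -2(44) - 2(-33) - 15 = -37
u_6 = -2(-37) - 2(44) - 18 = -32

-32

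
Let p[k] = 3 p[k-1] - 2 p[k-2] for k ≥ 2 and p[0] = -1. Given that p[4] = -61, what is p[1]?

-5

Let p[1] = y.
p[2] = 2 + 3y
p[3] = 6 + 7y
p[4] = 14 + 15y
So 14 + 15y = -61, giving y = -5.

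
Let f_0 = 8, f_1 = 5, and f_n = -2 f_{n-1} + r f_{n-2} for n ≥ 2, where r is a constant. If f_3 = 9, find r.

1

f_2 = -10 + 8r
f_3 = 20 - 11r
So 20 - 11r = 9, giving r = 1.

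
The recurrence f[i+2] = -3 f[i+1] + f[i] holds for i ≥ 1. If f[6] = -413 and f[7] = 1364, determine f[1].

-4

Rearranging, f[i-2] = f[i] + 3 f[i-1].
f[5] = 1364 + 3(-413) = 125
f[4] = -413 + 3(125) = -38
f[3] = 125 + 3(-38) = 11
f[2] = -38 + 3(11) = -5
f[1] = 11 + 3(-5) = -4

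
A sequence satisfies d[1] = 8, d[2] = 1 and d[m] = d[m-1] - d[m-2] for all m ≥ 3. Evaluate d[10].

d[3] = 1 - 8 = -7
d[4] = (-7) - 1 = -8
d[5] = (-8) - (-7) = -1
d[6] = (-1) - (-8) = 7
d[7] = 7 - (-1) = 8
d[8] = 8 - 7 = 1
d[9] = 1 - 8 = -7
d[10] = (-7) - 1 = -8

-8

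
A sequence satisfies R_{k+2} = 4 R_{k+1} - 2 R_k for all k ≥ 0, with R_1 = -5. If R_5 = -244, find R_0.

Let R_0 = z.
R_2 = -20 - 2z
R_3 = -70 - 8z
R_4 = -240 - 28z
R_5 = -820 - 96z
So -820 - 96z = -244, giving z = -6.

-6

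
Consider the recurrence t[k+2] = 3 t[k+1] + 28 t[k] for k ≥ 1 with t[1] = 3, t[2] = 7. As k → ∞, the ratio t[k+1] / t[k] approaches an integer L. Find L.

The characteristic equation is r^2 - 3r - 28 = 0, which factors as (r - 7)(r + 4) = 0.
So the roots are 7 and -4. Since |7| > |-4| and the coefficient of 7^k is non-zero, the ratio tends to 7.

7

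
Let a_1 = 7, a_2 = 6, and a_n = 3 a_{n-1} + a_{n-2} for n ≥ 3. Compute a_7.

2923

a_3 = 3(6) + 7 = 25
a_4 = 3(25) + 6 = 81
a_5 = 3(81) + 25 = 268
a_6 = 3(268) + 81 = 885
a_7 = 3(885) + 268 = 2923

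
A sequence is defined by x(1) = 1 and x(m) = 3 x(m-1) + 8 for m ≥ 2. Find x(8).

x(2) = 3*1 + 8 = 11
x(3) = 3*11 + 8 = 41
x(4) = 3*41 + 8 = 131
x(5) = 3*131 + 8 = 401
x(6) = 3*401 + 8 = 1211
x(7) = 3*1211 + 8 = 3641
x(8) = 3*3641 + 8 = 10931

10931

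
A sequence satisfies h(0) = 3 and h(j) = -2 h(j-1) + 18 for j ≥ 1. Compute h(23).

25165830

The fixed point is 18/(1 + 2) = 6, so h(j) - 6 = -2(h(j-1) - 6).
Hence h(j) = -3·(-2)^j + 6.
h(23) = -3·(-2)^{23} + 6 = -3·-8388608 + 6 = 25165830.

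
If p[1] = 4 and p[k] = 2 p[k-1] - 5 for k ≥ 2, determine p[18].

The fixed point is -5/(1 - 2) = 5, so p[k] - 5 = 2(p[k-1] - 5).
Hence p[k] = -1·2^{k-1} + 5.
p[18] = -1·2^{17} + 5 = -1·131072 + 5 = -131067.

-131067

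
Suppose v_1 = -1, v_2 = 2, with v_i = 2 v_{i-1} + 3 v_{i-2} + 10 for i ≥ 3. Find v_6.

362

v_3 = 2·2 + 3·(-1) + 10 = 11
v_4 = 2·11 + 3·2 + 10 = 38
v_5 = 2·38 + 3·11 + 10 = 119
v_6 = 2·119 + 3·38 + 10 = 362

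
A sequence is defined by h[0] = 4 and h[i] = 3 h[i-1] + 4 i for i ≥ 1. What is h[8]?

h[1] = 3*4 + 4 = 16
h[2] = 3*16 + 8 = 56
h[3] = 3*56 + 12 = 180
h[4] = 3*180 + 16 = 556
h[5] = 3*556 + 20 = 1688
h[6] = 3*1688 + 24 = 5088
h[7] = 3*5088 + 28 = 15292
h[8] = 3*15292 + 32 = 45908

45908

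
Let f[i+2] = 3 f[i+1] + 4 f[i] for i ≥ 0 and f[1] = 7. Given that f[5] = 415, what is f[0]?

-5

Let f[0] = v.
f[2] = 21 + 4v
f[3] = 91 + 12v
f[4] = 357 + 52v
f[5] = 1435 + 204v
So 1435 + 204v = 415, giving v = -5.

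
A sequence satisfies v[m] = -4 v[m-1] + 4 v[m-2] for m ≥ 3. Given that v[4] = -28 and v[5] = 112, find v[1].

-7

Rearranging, v[m-2] = (v[m] + 4 v[m-1]) / 4.
v[3] = (112 + 4·(-28)) / 4 = 0/4 = 0
v[2] = (-28 + 4·0) / 4 = -28/4 = -7
v[1] = (0 + 4·(-7)) / 4 = -28/4 = -7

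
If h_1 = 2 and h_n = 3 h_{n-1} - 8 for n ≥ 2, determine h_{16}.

The fixed point is -8/(1 - 3) = 4, so h_n - 4 = 3(h_{n-1} - 4).
Hence h_n = -2·3^{n-1} + 4.
h_{16} = -2·3^{15} + 4 = -2·14348907 + 4 = -28697810.

-28697810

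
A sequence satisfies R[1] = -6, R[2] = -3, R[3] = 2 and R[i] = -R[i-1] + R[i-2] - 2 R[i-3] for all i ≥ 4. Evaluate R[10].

79

R[4] = -2 + (-3) - 2*(-6) = 7
R[5] = -7 + 2 - 2*(-3) = 1
R[6] = -1 + 7 - 2*2 = 2
R[7] = -2 + 1 - 2*7 = -15
R[8] = -(-15) + 2 - 2*1 = 15
R[9] = -15 + (-15) - 2*2 = -34
R[10] = -(-34) + 15 - 2*(-15) = 79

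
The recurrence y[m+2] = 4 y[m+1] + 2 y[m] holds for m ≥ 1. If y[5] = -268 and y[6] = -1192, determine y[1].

-3

Rearranging, y[m-2] = (y[m] - 4 y[m-1]) / 2.
y[4] = (-1192 - 4(-268)) / 2 = -120/2 = -60
y[3] = (-268 - 4(-60)) / 2 = -28/2 = -14
y[2] = (-60 - 4(-14)) / 2 = -4/2 = -2
y[1] = (-14 - 4(-2)) / 2 = -6/2 = -3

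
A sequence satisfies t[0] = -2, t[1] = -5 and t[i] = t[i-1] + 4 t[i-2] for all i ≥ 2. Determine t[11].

t[2] = (-5) + 4(-2) = -13
t[3] = (-13) + 4(-5) = -33
t[4] = (-33) + 4(-13) = -85
t[5] = (-85) + 4(-33) = -217
t[6] = (-217) + 4(-85) = -557
t[7] = (-557) + 4(-217) = -1425
t[8] = (-1425) + 4(-557) = -3653
t[9] = (-3653) + 4(-1425) = -9353
t[10] = (-9353) + 4(-3653) = -23965
t[11] = (-23965) + 4(-9353) = -61377

-61377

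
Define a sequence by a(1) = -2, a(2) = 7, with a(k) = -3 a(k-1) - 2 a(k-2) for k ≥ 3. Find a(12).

a(3) = -3*7 - 2*(-2) = -17
a(4) = -3*(-17) - 2*7 = 37
a(5) = -3*37 - 2*(-17) = -77
a(6) = -3*(-77) - 2*37 = 157
a(7) = -3*157 - 2*(-77) = -317
a(8) = -3*(-317) - 2*157 = 637
a(9) = -3*637 - 2*(-317) = -1277
a(10) = -3*(-1277) - 2*637 = 2557
a(11) = -3*2557 - 2*(-1277) = -5117
a(12) = -3*(-5117) - 2*2557 = 10237

10237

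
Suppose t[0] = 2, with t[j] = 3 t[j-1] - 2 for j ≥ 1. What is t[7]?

2188

t[1] = 3*2 - 2 = 4
t[2] = 3*4 - 2 = 10
t[3] = 3*10 - 2 = 28
t[4] = 3*28 - 2 = 82
t[5] = 3*82 - 2 = 244
t[6] = 3*244 - 2 = 730
t[7] = 3*730 - 2 = 2188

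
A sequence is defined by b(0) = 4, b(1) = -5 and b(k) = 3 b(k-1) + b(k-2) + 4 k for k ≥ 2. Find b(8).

b(2) = 3·(-5) + 4 + 8 = -3
b(3) = 3·(-3) + (-5) + 12 = -2
b(4) = 3·(-2) + (-3) + 16 = 7
b(5) = 3·7 + (-2) + 20 = 39
b(6) = 3·39 + 7 + 24 = 148
b(7) = 3·148 + 39 + 28 = 511
b(8) = 3·511 + 148 + 32 = 1713

1713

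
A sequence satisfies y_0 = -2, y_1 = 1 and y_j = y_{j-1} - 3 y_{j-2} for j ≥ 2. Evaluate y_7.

y_2 = 1 - 3(-2) = 7
y_3 = 7 - 3(1) = 4
y_4 = 4 - 3(7) = -17
y_5 = (-17) - 3(4) = -29
y_6 = (-29) - 3(-17) = 22
y_7 = 22 - 3(-29) = 109

109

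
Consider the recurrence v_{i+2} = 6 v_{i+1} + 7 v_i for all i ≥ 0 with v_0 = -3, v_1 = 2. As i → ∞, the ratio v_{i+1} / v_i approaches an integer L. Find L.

7

The characteristic equation is r^2 - 6r - 7 = 0, which factors as (r - 7)(r + 1) = 0.
So the roots are 7 and -1. Since |7| > |-1| and the coefficient of 7^i is non-zero, the ratio tends to 7.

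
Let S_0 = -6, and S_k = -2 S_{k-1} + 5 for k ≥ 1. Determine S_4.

S_1 = -2*(-6) + 5 = 17
S_2 = -2*17 + 5 = -29
S_3 = -2*(-29) + 5 = 63
S_4 = -2*63 + 5 = -121

-121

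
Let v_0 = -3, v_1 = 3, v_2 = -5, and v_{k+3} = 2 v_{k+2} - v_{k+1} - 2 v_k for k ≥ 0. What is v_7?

v_3 = 2·(-5) - 3 - 2·(-3) = -7
v_4 = 2·(-7) - (-5) - 2·3 = -15
v_5 = 2·(-15) - (-7) - 2·(-5) = -13
v_6 = 2·(-13) - (-15) - 2·(-7) = 3
v_7 = 2·3 - (-13) - 2·(-15) = 49

49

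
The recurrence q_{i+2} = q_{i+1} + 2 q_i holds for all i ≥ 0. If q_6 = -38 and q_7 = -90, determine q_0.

Rearranging, q_{i-2} = (q_i - q_{i-1}) / 2.
q_5 = (-90 - (-38)) / 2 = -52/2 = -26
q_4 = (-38 - (-26)) / 2 = -12/2 = -6
q_3 = (-26 - (-6)) / 2 = -20/2 = -10
q_2 = (-6 - (-10)) / 2 = 4/2 = 2
q_1 = (-10 - 2) / 2 = -12/2 = -6
q_0 = (2 - (-6)) / 2 = 8/2 = 4

4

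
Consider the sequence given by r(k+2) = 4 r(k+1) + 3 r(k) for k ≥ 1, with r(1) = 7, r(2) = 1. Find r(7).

r(3) = 4·1 + 3·7 = 25
r(4) = 4·25 + 3·1 = 103
r(5) = 4·103 + 3·25 = 487
r(6) = 4·487 + 3·103 = 2257
r(7) = 4·2257 + 3·487 = 10489

10489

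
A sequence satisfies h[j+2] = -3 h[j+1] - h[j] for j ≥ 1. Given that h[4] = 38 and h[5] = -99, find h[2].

7

Rearranging, h[j-2] = -(h[j] + 3 h[j-1]).
h[3] = -(-99 + 3·38) = -15
h[2] = -(38 + 3·(-15)) = 7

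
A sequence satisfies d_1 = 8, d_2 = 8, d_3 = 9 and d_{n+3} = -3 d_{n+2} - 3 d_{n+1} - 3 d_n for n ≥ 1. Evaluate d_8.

d_4 = -3·9 - 3·8 - 3·8 = -75
d_5 = -3·(-75) - 3·9 - 3·8 = 174
d_6 = -3·174 - 3·(-75) - 3·9 = -324
d_7 = -3·(-324) - 3·174 - 3·(-75) = 675
d_8 = -3·675 - 3·(-324) - 3·174 = -1575

-1575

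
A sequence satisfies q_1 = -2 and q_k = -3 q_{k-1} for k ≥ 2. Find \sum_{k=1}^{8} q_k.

3280

q_2 = -3·(-2) = 6
q_3 = -3·6 = -18
q_4 = -3·(-18) = 54
q_5 = -3·54 = -162
q_6 = -3·(-162) = 486
q_7 = -3·486 = -1458
q_8 = -3·(-1458) = 4374
Sum = (-2) + 6 + (-18) + 54 + (-162) + 486 + (-1458) + 4374 = 3280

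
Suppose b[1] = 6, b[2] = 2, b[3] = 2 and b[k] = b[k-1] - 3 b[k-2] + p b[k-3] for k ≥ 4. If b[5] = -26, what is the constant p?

-2

b[4] = -4 + 6p
b[5] = -10 + 8p
So -10 + 8p = -26, giving p = -2.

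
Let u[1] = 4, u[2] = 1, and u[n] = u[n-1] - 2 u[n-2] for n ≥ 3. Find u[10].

7

u[3] = 1 - 2(4) = -7
u[4] = (-7) - 2(1) = -9
u[5] = (-9) - 2(-7) = 5
u[6] = 5 - 2(-9) = 23
u[7] = 23 - 2(5) = 13
u[8] = 13 - 2(23) = -33
u[9] = (-33) - 2(13) = -59
u[10] = (-59) - 2(-33) = 7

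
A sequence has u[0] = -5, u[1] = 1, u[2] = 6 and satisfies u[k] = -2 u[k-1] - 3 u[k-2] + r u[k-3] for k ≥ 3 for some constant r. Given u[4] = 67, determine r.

u[3] = -15 - 5r
u[4] = 12 + 11r
So 12 + 11r = 67, giving r = 5.

5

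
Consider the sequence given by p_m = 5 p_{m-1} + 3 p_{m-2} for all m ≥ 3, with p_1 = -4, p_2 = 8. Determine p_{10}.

4725668

p_3 = 5*8 + 3*(-4) = 28
p_4 = 5*28 + 3*8 = 164
p_5 = 5*164 + 3*28 = 904
p_6 = 5*904 + 3*164 = 5012
p_7 = 5*5012 + 3*904 = 27772
p_8 = 5*27772 + 3*5012 = 153896
p_9 = 5*153896 + 3*27772 = 852796
p_{10} = 5*852796 + 3*153896 = 4725668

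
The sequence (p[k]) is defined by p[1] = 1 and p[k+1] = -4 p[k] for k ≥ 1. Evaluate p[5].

256

p[2] = -4(1) = -4
p[3] = -4(-4) = 16
p[4] = -4(16) = -64
p[5] = -4(-64) = 256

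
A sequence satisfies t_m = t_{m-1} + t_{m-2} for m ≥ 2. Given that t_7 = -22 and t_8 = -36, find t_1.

Rearranging, t_{m-2} = t_m - t_{m-1}.
t_6 = -36 - (-22) = -14
t_5 = -22 - (-14) = -8
t_4 = -14 - (-8) = -6
t_3 = -8 - (-6) = -2
t_2 = -6 - (-2) = -4
t_1 = -2 - (-4) = 2

2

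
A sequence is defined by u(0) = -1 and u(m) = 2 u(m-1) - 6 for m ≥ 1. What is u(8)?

-1786

u(1) = 2·(-1) - 6 = -8
u(2) = 2·(-8) - 6 = -22
u(3) = 2·(-22) - 6 = -50
u(4) = 2·(-50) - 6 = -106
u(5) = 2·(-106) - 6 = -218
u(6) = 2·(-218) - 6 = -442
u(7) = 2·(-442) - 6 = -890
u(8) = 2·(-890) - 6 = -1786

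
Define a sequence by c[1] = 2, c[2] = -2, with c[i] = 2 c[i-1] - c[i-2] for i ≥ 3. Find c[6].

c[3] = 2·(-2) - 2 = -6
c[4] = 2·(-6) - (-2) = -10
c[5] = 2·(-10) - (-6) = -14
c[6] = 2·(-14) - (-10) = -18

-18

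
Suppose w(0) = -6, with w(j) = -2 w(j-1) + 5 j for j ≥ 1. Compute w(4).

w(1) = -2·(-6) + 5 = 17
w(2) = -2·17 + 10 = -24
w(3) = -2·(-24) + 15 = 63
w(4) = -2·63 + 20 = -106

-106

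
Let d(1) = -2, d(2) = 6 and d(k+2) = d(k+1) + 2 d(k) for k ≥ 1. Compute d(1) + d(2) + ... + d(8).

d(3) = 6 + 2·(-2) = 2
d(4) = 2 + 2·6 = 14
d(5) = 14 + 2·2 = 18
d(6) = 18 + 2·14 = 46
d(7) = 46 + 2·18 = 82
d(8) = 82 + 2·46 = 174
Sum = (-2) + 6 + 2 + 14 + 18 + 46 + 82 + 174 = 340

340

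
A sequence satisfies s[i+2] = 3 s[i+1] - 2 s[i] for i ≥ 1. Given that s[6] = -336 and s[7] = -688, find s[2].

-6

Rearranging, s[i-2] = (s[i] - 3 s[i-1]) / -2.
s[5] = (-688 - 3*(-336)) / -2 = 320/-2 = -160
s[4] = (-336 - 3*(-160)) / -2 = 144/-2 = -72
s[3] = (-160 - 3*(-72)) / -2 = 56/-2 = -28
s[2] = (-72 - 3*(-28)) / -2 = 12/-2 = -6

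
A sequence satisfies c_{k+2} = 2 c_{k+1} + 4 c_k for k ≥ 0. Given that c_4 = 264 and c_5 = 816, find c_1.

3

Rearranging, c_{k-2} = (c_k - 2 c_{k-1}) / 4.
c_3 = (816 - 2·264) / 4 = 288/4 = 72
c_2 = (264 - 2·72) / 4 = 120/4 = 30
c_1 = (72 - 2·30) / 4 = 12/4 = 3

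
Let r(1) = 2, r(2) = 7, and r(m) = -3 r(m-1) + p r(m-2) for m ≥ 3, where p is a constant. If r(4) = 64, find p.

r(3) = -21 + 2p
r(4) = 63 + p
So 63 + p = 64, giving p = 1.

1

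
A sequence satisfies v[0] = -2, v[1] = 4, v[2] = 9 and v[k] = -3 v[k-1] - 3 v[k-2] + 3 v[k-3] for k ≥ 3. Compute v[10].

-10179

v[3] = -3*9 - 3*4 + 3*(-2) = -45
v[4] = -3*(-45) - 3*9 + 3*4 = 120
v[5] = -3*120 - 3*(-45) + 3*9 = -198
v[6] = -3*(-198) - 3*120 + 3*(-45) = 99
v[7] = -3*99 - 3*(-198) + 3*120 = 657
v[8] = -3*657 - 3*99 + 3*(-198) = -2862
v[9] = -3*(-2862) - 3*657 + 3*99 = 6912
v[10] = -3*6912 - 3*(-2862) + 3*657 = -10179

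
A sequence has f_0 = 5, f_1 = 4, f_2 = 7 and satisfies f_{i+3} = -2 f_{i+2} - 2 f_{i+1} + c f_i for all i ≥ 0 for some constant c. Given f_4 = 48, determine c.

-3

f_3 = -22 + 5c
f_4 = 30 - 6c
So 30 - 6c = 48, giving c = -3.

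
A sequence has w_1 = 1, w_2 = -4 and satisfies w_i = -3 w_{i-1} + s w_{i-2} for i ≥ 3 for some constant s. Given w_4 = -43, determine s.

w_3 = 12 + s
w_4 = -36 - 7s
So -36 - 7s = -43, giving s = 1.

1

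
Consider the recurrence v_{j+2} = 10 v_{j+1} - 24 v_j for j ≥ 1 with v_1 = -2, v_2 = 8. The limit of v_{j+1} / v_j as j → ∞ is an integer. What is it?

6

The characteristic equation is r^2 - 10r + 24 = 0, which factors as (r - 6)(r - 4) = 0.
So the roots are 6 and 4. Since |6| > |4| and the coefficient of 6^j is non-zero, the ratio tends to 6.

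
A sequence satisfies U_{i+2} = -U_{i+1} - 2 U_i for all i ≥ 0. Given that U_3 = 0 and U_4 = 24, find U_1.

Rearranging, U_{i-2} = (U_i + U_{i-1}) / -2.
U_2 = (24 + 0) / -2 = 24/-2 = -12
U_1 = (0 + (-12)) / -2 = -12/-2 = 6

6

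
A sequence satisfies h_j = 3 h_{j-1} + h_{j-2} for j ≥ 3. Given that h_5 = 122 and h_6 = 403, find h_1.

Rearranging, h_{j-2} = h_j - 3 h_{j-1}.
h_4 = 403 - 3·122 = 37
h_3 = 122 - 3·37 = 11
h_2 = 37 - 3·11 = 4
h_1 = 11 - 3·4 = -1

-1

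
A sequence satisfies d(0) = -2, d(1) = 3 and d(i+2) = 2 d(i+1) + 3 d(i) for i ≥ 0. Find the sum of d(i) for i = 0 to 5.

d(2) = 2*3 + 3*(-2) = 0
d(3) = 2*0 + 3*3 = 9
d(4) = 2*9 + 3*0 = 18
d(5) = 2*18 + 3*9 = 63
Sum = (-2) + 3 + 0 + 9 + 18 + 63 = 91

91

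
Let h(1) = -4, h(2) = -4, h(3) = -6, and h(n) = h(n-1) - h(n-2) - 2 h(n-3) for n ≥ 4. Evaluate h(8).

-72

h(4) = (-6) - (-4) - 2·(-4) = 6
h(5) = 6 - (-6) - 2·(-4) = 20
h(6) = 20 - 6 - 2·(-6) = 26
h(7) = 26 - 20 - 2·6 = -6
h(8) = (-6) - 26 - 2·20 = -72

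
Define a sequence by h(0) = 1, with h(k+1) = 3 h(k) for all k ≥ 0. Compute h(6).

h(1) = 3·1 = 3
h(2) = 3·3 = 9
h(3) = 3·9 = 27
h(4) = 3·27 = 81
h(5) = 3·81 = 243
h(6) = 3·243 = 729

729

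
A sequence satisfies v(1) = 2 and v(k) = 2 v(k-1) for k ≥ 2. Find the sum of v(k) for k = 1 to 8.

v(2) = 2·2 = 4
v(3) = 2·4 = 8
v(4) = 2·8 = 16
v(5) = 2·16 = 32
v(6) = 2·32 = 64
v(7) = 2·64 = 128
v(8) = 2·128 = 256
Sum = 2 + 4 + 8 + 16 + 32 + 64 + 128 + 256 = 510

510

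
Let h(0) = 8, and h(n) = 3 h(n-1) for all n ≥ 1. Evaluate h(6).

h(1) = 3(8) = 24
h(2) = 3(24) = 72
h(3) = 3(72) = 216
h(4) = 3(216) = 648
h(5) = 3(648) = 1944
h(6) = 3(1944) = 5832

5832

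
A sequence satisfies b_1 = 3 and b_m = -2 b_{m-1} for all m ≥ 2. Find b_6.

-96

b_2 = -2·3 = -6
b_3 = -2·(-6) = 12
b_4 = -2·12 = -24
b_5 = -2·(-24) = 48
b_6 = -2·48 = -96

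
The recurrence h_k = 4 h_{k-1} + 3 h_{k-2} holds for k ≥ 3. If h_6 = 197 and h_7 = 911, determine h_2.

5

Rearranging, h_{k-2} = (h_k - 4 h_{k-1}) / 3.
h_5 = (911 - 4·197) / 3 = 123/3 = 41
h_4 = (197 - 4·41) / 3 = 33/3 = 11
h_3 = (41 - 4·11) / 3 = -3/3 = -1
h_2 = (11 - 4·(-1)) / 3 = 15/3 = 5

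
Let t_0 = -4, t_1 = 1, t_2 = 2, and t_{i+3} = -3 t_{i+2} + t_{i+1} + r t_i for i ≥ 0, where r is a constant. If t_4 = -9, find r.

t_3 = -5 - 4r
t_4 = 17 + 13r
So 17 + 13r = -9, giving r = -2.

-2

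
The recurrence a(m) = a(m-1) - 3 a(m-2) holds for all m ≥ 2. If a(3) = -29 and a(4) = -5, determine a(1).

Rearranging, a(m-2) = (a(m) - a(m-1)) / -3.
a(2) = (-5 - (-29)) / -3 = 24/-3 = -8
a(1) = (-29 - (-8)) / -3 = -21/-3 = 7

7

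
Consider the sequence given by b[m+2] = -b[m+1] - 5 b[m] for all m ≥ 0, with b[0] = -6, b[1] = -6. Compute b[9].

b[2] = -(-6) - 5·(-6) = 36
b[3] = -36 - 5·(-6) = -6
b[4] = -(-6) - 5·36 = -174
b[5] = -(-174) - 5·(-6) = 204
b[6] = -204 - 5·(-174) = 666
b[7] = -666 - 5·204 = -1686
b[8] = -(-1686) - 5·666 = -1644
b[9] = -(-1644) - 5·(-1686) = 10074

10074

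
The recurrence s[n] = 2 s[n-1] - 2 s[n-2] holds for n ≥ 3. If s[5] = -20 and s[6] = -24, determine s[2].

Rearranging, s[n-2] = (s[n] - 2 s[n-1]) / -2.
s[4] = (-24 - 2(-20)) / -2 = 16/-2 = -8
s[3] = (-20 - 2(-8)) / -2 = -4/-2 = 2
s[2] = (-8 - 2(2)) / -2 = -12/-2 = 6

6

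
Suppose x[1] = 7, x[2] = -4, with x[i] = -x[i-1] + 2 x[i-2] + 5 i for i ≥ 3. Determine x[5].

x[3] = -(-4) + 2*7 + 15 = 33
x[4] = -33 + 2*(-4) + 20 = -21
x[5] = -(-21) + 2*33 + 25 = 112

112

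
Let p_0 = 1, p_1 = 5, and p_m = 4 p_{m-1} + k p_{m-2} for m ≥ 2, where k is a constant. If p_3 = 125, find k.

5

p_2 = 20 + k
p_3 = 80 + 9k
So 80 + 9k = 125, giving k = 5.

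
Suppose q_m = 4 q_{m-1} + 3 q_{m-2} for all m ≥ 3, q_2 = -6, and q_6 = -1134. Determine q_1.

5

Let q_1 = v.
q_3 = -24 + 3v
q_4 = -114 + 12v
q_5 = -528 + 57v
q_6 = -2454 + 264v
So -2454 + 264v = -1134, giving v = 5.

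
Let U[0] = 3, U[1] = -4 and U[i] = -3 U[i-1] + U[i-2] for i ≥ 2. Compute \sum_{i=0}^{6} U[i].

U[2] = -3·(-4) + 3 = 15
U[3] = -3·15 + (-4) = -49
U[4] = -3·(-49) + 15 = 162
U[5] = -3·162 + (-49) = -535
U[6] = -3·(-535) + 162 = 1767
Sum = 3 + (-4) + 15 + (-49) + 162 + (-535) + 1767 = 1359

1359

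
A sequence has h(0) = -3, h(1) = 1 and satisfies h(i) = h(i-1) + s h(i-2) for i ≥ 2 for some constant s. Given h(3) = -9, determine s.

5

h(2) = 1 - 3s
h(3) = 1 - 2s
So 1 - 2s = -9, giving s = 5.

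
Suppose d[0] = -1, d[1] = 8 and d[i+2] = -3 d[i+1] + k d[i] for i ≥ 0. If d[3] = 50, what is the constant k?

d[2] = -24 - k
d[3] = 72 + 11k
So 72 + 11k = 50, giving k = -2.

-2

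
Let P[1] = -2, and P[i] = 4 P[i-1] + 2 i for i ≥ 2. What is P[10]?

P[2] = 4·(-2) + 4 = -4
P[3] = 4·(-4) + 6 = -10
P[4] = 4·(-10) + 8 = -32
P[5] = 4·(-32) + 10 = -118
P[6] = 4·(-118) + 12 = -460
P[7] = 4·(-460) + 14 = -1826
P[8] = 4·(-1826) + 16 = -7288
P[9] = 4·(-7288) + 18 = -29134
P[10] = 4·(-29134) + 20 = -116516

-116516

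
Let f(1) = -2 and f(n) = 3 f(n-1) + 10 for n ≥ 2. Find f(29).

68630377364878

The fixed point is 10/(1 - 3) = -5, so f(n) + 5 = 3(f(n-1) + 5).
Hence f(n) = 3·3^{n-1} - 5.
f(29) = 3·3^{28} - 5 = 3·22876792454961 - 5 = 68630377364878.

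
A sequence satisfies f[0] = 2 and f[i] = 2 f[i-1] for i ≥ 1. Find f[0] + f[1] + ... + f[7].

510

f[1] = 2*2 = 4
f[2] = 2*4 = 8
f[3] = 2*8 = 16
f[4] = 2*16 = 32
f[5] = 2*32 = 64
f[6] = 2*64 = 128
f[7] = 2*128 = 256
Sum = 2 + 4 + 8 + 16 + 32 + 64 + 128 + 256 = 510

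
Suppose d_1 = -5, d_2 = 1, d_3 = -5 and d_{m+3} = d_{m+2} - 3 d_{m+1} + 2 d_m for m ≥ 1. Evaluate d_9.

-65

d_4 = (-5) - 3·1 + 2·(-5) = -18
d_5 = (-18) - 3·(-5) + 2·1 = -1
d_6 = (-1) - 3·(-18) + 2·(-5) = 43
d_7 = 43 - 3·(-1) + 2·(-18) = 10
d_8 = 10 - 3·43 + 2·(-1) = -121
d_9 = (-121) - 3·10 + 2·43 = -65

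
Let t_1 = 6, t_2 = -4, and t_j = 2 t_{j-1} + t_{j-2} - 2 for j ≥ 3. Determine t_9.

t_3 = 2*(-4) + 6 - 2 = -4
t_4 = 2*(-4) + (-4) - 2 = -14
t_5 = 2*(-14) + (-4) - 2 = -34
t_6 = 2*(-34) + (-14) - 2 = -84
t_7 = 2*(-84) + (-34) - 2 = -204
t_8 = 2*(-204) + (-84) - 2 = -494
t_9 = 2*(-494) + (-204) - 2 = -1194

-1194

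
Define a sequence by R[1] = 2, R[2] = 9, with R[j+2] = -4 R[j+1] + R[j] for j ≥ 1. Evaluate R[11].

-3547762

R[3] = -4(9) + 2 = -34
R[4] = -4(-34) + 9 = 145
R[5] = -4(145) + (-34) = -614
R[6] = -4(-614) + 145 = 2601
R[7] = -4(2601) + (-614) = -11018
R[8] = -4(-11018) + 2601 = 46673
R[9] = -4(46673) + (-11018) = -197710
R[10] = -4(-197710) + 46673 = 837513
R[11] = -4(837513) + (-197710) = -3547762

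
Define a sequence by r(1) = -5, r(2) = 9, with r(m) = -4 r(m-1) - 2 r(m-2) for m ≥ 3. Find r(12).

r(3) = -4(9) - 2(-5) = -26
r(4) = -4(-26) - 2(9) = 86
r(5) = -4(86) - 2(-26) = -292
r(6) = -4(-292) - 2(86) = 996
r(7) = -4(996) - 2(-292) = -3400
r(8) = -4(-3400) - 2(996) = 11608
r(9) = -4(11608) - 2(-3400) = -39632
r(10) = -4(-39632) - 2(11608) = 135312
r(11) = -4(135312) - 2(-39632) = -461984
r(12) = -4(-461984) - 2(135312) = 1577312

1577312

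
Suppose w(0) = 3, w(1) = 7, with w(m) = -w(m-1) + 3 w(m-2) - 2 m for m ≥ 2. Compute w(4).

-31

w(2) = -7 + 3·3 - 4 = -2
w(3) = -(-2) + 3·7 - 6 = 17
w(4) = -17 + 3·(-2) - 8 = -31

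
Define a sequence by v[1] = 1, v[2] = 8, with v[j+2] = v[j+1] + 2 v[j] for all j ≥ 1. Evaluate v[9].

v[3] = 8 + 2(1) = 10
v[4] = 10 + 2(8) = 26
v[5] = 26 + 2(10) = 46
v[6] = 46 + 2(26) = 98
v[7] = 98 + 2(46) = 190
v[8] = 190 + 2(98) = 386
v[9] = 386 + 2(190) = 766

766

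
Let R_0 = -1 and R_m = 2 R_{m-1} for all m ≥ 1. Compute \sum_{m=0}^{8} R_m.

-511

R_1 = 2*(-1) = -2
R_2 = 2*(-2) = -4
R_3 = 2*(-4) = -8
R_4 = 2*(-8) = -16
R_5 = 2*(-16) = -32
R_6 = 2*(-32) = -64
R_7 = 2*(-64) = -128
R_8 = 2*(-128) = -256
Sum = (-1) + (-2) + (-4) + (-8) + (-16) + (-32) + (-64) + (-128) + (-256) = -511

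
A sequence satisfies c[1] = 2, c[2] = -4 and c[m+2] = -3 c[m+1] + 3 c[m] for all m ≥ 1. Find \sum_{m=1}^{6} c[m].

c[3] = -3(-4) + 3(2) = 18
c[4] = -3(18) + 3(-4) = -66
c[5] = -3(-66) + 3(18) = 252
c[6] = -3(252) + 3(-66) = -954
Sum = 2 + (-4) + 18 + (-66) + 252 + (-954) = -752

-752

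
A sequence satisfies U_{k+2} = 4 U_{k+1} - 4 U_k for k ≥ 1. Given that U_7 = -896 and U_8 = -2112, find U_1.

Rearranging, U_{k-2} = (U_k - 4 U_{k-1}) / -4.
U_6 = (-2112 - 4·(-896)) / -4 = 1472/-4 = -368
U_5 = (-896 - 4·(-368)) / -4 = 576/-4 = -144
U_4 = (-368 - 4·(-144)) / -4 = 208/-4 = -52
U_3 = (-144 - 4·(-52)) / -4 = 64/-4 = -16
U_2 = (-52 - 4·(-16)) / -4 = 12/-4 = -3
U_1 = (-16 - 4·(-3)) / -4 = -4/-4 = 1

1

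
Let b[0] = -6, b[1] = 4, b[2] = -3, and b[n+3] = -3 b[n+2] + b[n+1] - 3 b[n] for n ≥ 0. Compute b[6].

-1293

b[3] = -3·(-3) + 4 - 3·(-6) = 31
b[4] = -3·31 + (-3) - 3·4 = -108
b[5] = -3·(-108) + 31 - 3·(-3) = 364
b[6] = -3·364 + (-108) - 3·31 = -1293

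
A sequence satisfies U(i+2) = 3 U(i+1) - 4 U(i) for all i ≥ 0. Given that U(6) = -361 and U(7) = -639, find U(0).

Rearranging, U(i-2) = (U(i) - 3 U(i-1)) / -4.
U(5) = (-639 - 3(-361)) / -4 = 444/-4 = -111
U(4) = (-361 - 3(-111)) / -4 = -28/-4 = 7
U(3) = (-111 - 3(7)) / -4 = -132/-4 = 33
U(2) = (7 - 3(33)) / -4 = -92/-4 = 23
U(1) = (33 - 3(23)) / -4 = -36/-4 = 9
U(0) = (23 - 3(9)) / -4 = -4/-4 = 1

1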